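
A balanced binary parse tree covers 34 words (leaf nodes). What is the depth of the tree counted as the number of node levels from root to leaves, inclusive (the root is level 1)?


In a balanced binary tree with n leaves the deepest leaf is ceil(log2(n)) edges below the root,
so counting node levels inclusive of root and leaves gives ceil(log2(n)) + 1 levels.
log2(34) = 5.0875
ceil(5.0875) = 6
levels = 6 + 1 = 7

7


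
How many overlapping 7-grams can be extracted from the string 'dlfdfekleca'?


String 'dlfdfekleca' has length L = 11.
Number of overlapping n-grams = L - n + 1
Substituting: 11 - 7 + 1 = 5

5


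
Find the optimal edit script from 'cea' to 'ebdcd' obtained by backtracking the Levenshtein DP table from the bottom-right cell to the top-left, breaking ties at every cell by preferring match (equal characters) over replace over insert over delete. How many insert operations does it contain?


Edit distance = 5. Backtracking from cell (3, 5) with preference match > replace > insert > delete,
then listing the resulting alignment 'cea' -> 'ebdcd' left to right:
  Step 1: insert 'e' [insertion #1]
  Step 2: insert 'b' [insertion #2]
  Step 3: replace c->d
  Step 4: replace e->c
  Step 5: replace a->d
Total insertions: 2

2


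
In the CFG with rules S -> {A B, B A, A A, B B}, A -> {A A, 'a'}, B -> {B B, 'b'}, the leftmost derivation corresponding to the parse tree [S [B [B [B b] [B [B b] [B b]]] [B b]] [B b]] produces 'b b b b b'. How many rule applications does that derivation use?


Every bracketed nonterminal node [X ...] in the tree is produced by exactly one rule application.
Reading the tree off as a leftmost derivation:
  Step 1: S  =>  B B   (applied S -> B B)
  Step 2: B B  =>  B B B   (applied B -> B B)
  Step 3: B B B  =>  B B B B   (applied B -> B B)
  Step 4: B B B B  =>  b B B B   (applied B -> b)
  Step 5: b B B B  =>  b B B B B   (applied B -> B B)
  Step 6: b B B B B  =>  b b B B B   (applied B -> b)
  Step 7: b b B B B  =>  b b b B B   (applied B -> b)
  Step 8: b b b B B  =>  b b b b B   (applied B -> b)
  Step 9: b b b b B  =>  b b b b b   (applied B -> b)
Final yield: b b b b b
Total rewrite steps: 9

9


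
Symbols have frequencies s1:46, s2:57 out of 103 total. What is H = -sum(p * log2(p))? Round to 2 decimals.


Computing entropy H = -sum(p_i * log2(p_i)):
  s1: p = 46/103 = 0.4466, -p*log2(p) = 0.5194
  s2: p = 57/103 = 0.5534, -p*log2(p) = 0.4724
H = sum of terms = 0.9918
Rounded to 2 decimals: 0.99

0.99


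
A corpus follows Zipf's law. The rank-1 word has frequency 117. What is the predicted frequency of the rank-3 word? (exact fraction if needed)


Zipf's law: freq(rank) = f1 / rank
f1 = 117, rank = 3
freq = 117 / 3
= 39

39


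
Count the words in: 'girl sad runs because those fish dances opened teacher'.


Counting words by splitting on spaces:
  Word 1: 'girl'
  Word 2: 'sad'
  Word 3: 'runs'
  Word 4: 'because'
  Word 5: 'those'
  Word 6: 'fish'
  Word 7: 'dances'
  Word 8: 'opened'
  Word 9: 'teacher'
Total words: 9

9


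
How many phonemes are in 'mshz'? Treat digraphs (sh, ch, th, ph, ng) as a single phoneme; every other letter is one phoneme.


Parsing 'mshz' greedily, digraphs first:
  'm' -> consonant phoneme (phonemes so far: 1)
  'sh' -> digraph (1 consonant phoneme) (phonemes so far: 2)
  'z' -> consonant phoneme (phonemes so far: 3)
Total phonemes: 3

3


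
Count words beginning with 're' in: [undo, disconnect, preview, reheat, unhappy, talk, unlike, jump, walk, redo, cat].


Checking each word for prefix 're':
  'undo' -> no (count: 0)
  'disconnect' -> no (count: 0)
  'preview' -> no (count: 0)
  'reheat' -> YES, starts with 're' (count: 1)
  'unhappy' -> no (count: 1)
  'talk' -> no (count: 1)
  'unlike' -> no (count: 1)
  'jump' -> no (count: 1)
  'walk' -> no (count: 1)
  'redo' -> YES, starts with 're' (count: 2)
  'cat' -> no (count: 2)
Total with prefix 're': 2

2


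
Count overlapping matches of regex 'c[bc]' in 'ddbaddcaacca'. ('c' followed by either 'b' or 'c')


Pattern: c[bc] means 'c' followed by either 'b' or 'c'.
Scanning 'ddbaddcaacca' position-by-position:
  Pos 0: window 'dd' -> no
  Pos 1: window 'db' -> no
  Pos 2: window 'ba' -> no
  Pos 3: window 'ad' -> no
  Pos 4: window 'dd' -> no
  Pos 5: window 'dc' -> no
  Pos 6: window 'ca' -> no
  Pos 7: window 'aa' -> no
  Pos 8: window 'ac' -> no
  Pos 9: window 'cc' -> MATCH
  Pos 10: window 'ca' -> no
  Pos 11: window 'a' -> no
Total matches: 1

1


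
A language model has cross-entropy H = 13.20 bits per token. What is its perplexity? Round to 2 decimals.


Perplexity formula: PP = 2^H
H = 13.20
PP = 2^13.20
Decompose: 2^13.20 = 2^13 * 2^0.20
2^13 = 8192, 2^0.20 ~ 1.1486984
PP ~ 8192 * 1.1486984 = 9410.1372928
Rounded to 2 decimals: 9410.14

9410.14


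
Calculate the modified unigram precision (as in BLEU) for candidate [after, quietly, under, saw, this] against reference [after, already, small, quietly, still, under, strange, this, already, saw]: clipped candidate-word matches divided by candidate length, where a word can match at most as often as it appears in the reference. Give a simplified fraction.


Reference word counts: {'after': 1, 'already': 2, 'quietly': 1, 'saw': 1, 'small': 1, 'still': 1, 'strange': 1, 'this': 1, 'under': 1}
Checking each candidate word (with clipping):
  'after' -> in reference (ref count 1, used 1/1) -> match (matches: 1)
  'quietly' -> in reference (ref count 1, used 1/1) -> match (matches: 2)
  'under' -> in reference (ref count 1, used 1/1) -> match (matches: 3)
  'saw' -> in reference (ref count 1, used 1/1) -> match (matches: 4)
  'this' -> in reference (ref count 1, used 1/1) -> match (matches: 5)
Clipped matches: 5, Candidate length: 5
Precision = 5/5 = 1

1


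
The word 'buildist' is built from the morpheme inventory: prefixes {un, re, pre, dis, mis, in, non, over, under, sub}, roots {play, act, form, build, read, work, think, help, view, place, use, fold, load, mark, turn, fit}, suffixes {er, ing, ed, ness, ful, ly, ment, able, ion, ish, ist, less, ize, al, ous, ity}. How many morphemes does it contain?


Segmenting 'buildist' against the inventory:
  'build' -> root (morpheme 1)
  'ist' -> suffix (morpheme 2)
Total morphemes: 2

2


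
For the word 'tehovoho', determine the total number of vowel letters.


Scanning each character of 'tehovoho':
  Position 1: 't' -> consonant (running count: 0)
  Position 2: 'e' -> vowel (running count: 1)
  Position 3: 'h' -> consonant (running count: 1)
  Position 4: 'o' -> vowel (running count: 2)
  Position 5: 'v' -> consonant (running count: 2)
  Position 6: 'o' -> vowel (running count: 3)
  Position 7: 'h' -> consonant (running count: 3)
  Position 8: 'o' -> vowel (running count: 4)
Total vowels: 4

4


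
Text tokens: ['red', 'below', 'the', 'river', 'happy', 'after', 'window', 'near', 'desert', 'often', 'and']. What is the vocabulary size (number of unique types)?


Listing all tokens and tracking unique types:
  Token 1: 'red' -> NEW (unique so far: 1)
  Token 2: 'below' -> NEW (unique so far: 2)
  Token 3: 'the' -> NEW (unique so far: 3)
  Token 4: 'river' -> NEW (unique so far: 4)
  Token 5: 'happy' -> NEW (unique so far: 5)
  Token 6: 'after' -> NEW (unique so far: 6)
  Token 7: 'window' -> NEW (unique so far: 7)
  Token 8: 'near' -> NEW (unique so far: 8)
  Token 9: 'desert' -> NEW (unique so far: 9)
  Token 10: 'often' -> NEW (unique so far: 10)
  Token 11: 'and' -> NEW (unique so far: 11)
Unique types: ('after', 'and', 'below', 'desert', 'happy', 'near', 'often', 'red', 'river', 'the', 'window')
Vocabulary size: 11

11


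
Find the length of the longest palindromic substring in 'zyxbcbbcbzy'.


Scanning 'zyxbcbbcbzy' for palindromic substrings.
Substring at positions 3-8: 'bcbbcb'.
Check: reverse('bcbbcb') = 'bcbbcb' -> palindrome confirmed.
Neighbouring characters ('x' / 'z') break symmetry, so it cannot extend further.
No longer palindromic substring exists; longest length = 6

6


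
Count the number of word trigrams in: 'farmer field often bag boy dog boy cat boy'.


Word trigrams from [9] words:
  Trigram 1: (farmer field often)
  Trigram 2: (field often bag)
  Trigram 3: (often bag boy)
  Trigram 4: (bag boy dog)
  Trigram 5: (boy dog boy)
  Trigram 6: (dog boy cat)
  Trigram 7: (boy cat boy)
Total word trigrams: 9 - 2 = 7

7


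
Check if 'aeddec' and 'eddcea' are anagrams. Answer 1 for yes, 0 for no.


Sort characters of 'aeddec': 'acddee'
Sort characters of 'eddcea': 'acddee'
Sorted forms match -> they ARE anagrams
Result: 1

1


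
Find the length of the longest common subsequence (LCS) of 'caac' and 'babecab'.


DP table for LCS of 'caac' and 'babecab':
       b  a  b  e  c  a  b
    0  0  0  0  0  0  0  0
  c 0  0  0  0  0  1  1  1
  a 0  0  1  1  1  1  2  2
  a 0  0  1  1  1  1  2  2
  c 0  0  1  1  1  2  2  2
LCS: 'ca'
LCS length = 2

2


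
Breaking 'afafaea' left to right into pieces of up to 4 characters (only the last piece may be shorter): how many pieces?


'afafaea' has 7 characters.
Chunking with max size 4:
  Chunk 1: 'afaf' (positions 0-3)
  Chunk 2: 'aea' (positions 4-6)
Total chunks: ceil(7 / 4) = 2

2


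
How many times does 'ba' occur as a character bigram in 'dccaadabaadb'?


Scanning 'dccaadabaadb' for bigram 'ba':
  Position 0: 'dc' -> no
  Position 1: 'cc' -> no
  Position 2: 'ca' -> no
  Position 3: 'aa' -> no
  Position 4: 'ad' -> no
  Position 5: 'da' -> no
  Position 6: 'ab' -> no
  Position 7: 'ba' -> MATCH
  Position 8: 'aa' -> no
  Position 9: 'ad' -> no
  Position 10: 'db' -> no
Total matches: 1

1


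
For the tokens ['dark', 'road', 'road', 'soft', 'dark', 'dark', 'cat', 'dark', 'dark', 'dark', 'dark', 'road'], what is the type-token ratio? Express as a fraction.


Tokens: 12
Unique types: ('cat', 'dark', 'road', 'soft') = 4
TTR = 4/12
Simplify: divide both by 4 -> 1/3
TTR = 1/3

1/3


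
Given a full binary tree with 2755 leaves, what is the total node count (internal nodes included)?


Leaf nodes (terminals): 2755
Internal nodes = n - 1 = 2755 - 1 = 2754
Total = leaves + internal = 2755 + 2754 = 5509

5509


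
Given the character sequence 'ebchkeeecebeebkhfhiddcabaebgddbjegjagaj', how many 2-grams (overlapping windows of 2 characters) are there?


String 'ebchkeeecebeebkhfhiddcabaebgddbjegjagaj' has length L = 39.
Number of overlapping n-grams = L - n + 1
Substituting: 39 - 2 + 1 = 38

38


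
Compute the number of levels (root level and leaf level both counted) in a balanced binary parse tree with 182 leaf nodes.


In a balanced binary tree with n leaves the deepest leaf is ceil(log2(n)) edges below the root,
so counting node levels inclusive of root and leaves gives ceil(log2(n)) + 1 levels.
log2(182) = 7.5078
ceil(7.5078) = 8
levels = 8 + 1 = 9

9


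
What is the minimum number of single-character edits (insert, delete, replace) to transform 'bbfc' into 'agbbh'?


Building DP table for s1='bbfc' (len 4) and s2='agbbh' (len 5):
       a  g  b  b  h
    0  1  2  3  4  5
  b 1  1  2  2  3  4
  b 2  2  2  2  2  3
  f 3  3  3  3  3  3
  c 4  4  4  4  4  4
Edit distance = dp[4][5] = 4

4


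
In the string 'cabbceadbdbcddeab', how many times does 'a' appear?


Scanning 'cabbceadbdbcddeab' for 'a':
  Position 1: 'a' -> MATCH (count: 1)
  Position 6: 'a' -> MATCH (count: 2)
  Position 15: 'a' -> MATCH (count: 3)
Total occurrences of 'a': 3

3


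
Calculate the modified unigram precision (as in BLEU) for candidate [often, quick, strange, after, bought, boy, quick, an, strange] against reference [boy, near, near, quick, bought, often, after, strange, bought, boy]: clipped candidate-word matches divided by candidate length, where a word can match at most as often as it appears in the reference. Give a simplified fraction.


Reference word counts: {'after': 1, 'bought': 2, 'boy': 2, 'near': 2, 'often': 1, 'quick': 1, 'strange': 1}
Checking each candidate word (with clipping):
  'often' -> in reference (ref count 1, used 1/1) -> match (matches: 1)
  'quick' -> in reference (ref count 1, used 1/1) -> match (matches: 2)
  'strange' -> in reference (ref count 1, used 1/1) -> match (matches: 3)
  'after' -> in reference (ref count 1, used 1/1) -> match (matches: 4)
  'bought' -> in reference (ref count 2, used 1/2) -> match (matches: 5)
  'boy' -> in reference (ref count 2, used 1/2) -> match (matches: 6)
  'quick' -> ref count 1 already used up (1/1) -> clipped, no match (matches: 6)
  'an' -> not in reference -> no match (matches: 6)
  'strange' -> ref count 1 already used up (1/1) -> clipped, no match (matches: 6)
Clipped matches: 6, Candidate length: 9
Precision = 6/9 = 2/3

2/3


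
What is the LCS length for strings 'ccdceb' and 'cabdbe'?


DP table for LCS of 'ccdceb' and 'cabdbe':
       c  a  b  d  b  e
    0  0  0  0  0  0  0
  c 0  1  1  1  1  1  1
  c 0  1  1  1  1  1  1
  d 0  1  1  1  2  2  2
  c 0  1  1  1  2  2  2
  e 0  1  1  1  2  2  3
  b 0  1  1  2  2  3  3
LCS: 'cde'
LCS length = 3

3


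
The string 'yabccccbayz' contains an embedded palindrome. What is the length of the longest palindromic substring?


Scanning 'yabccccbayz' for palindromic substrings.
Substring at positions 0-9: 'yabccccbay'.
Check: reverse('yabccccbay') = 'yabccccbay' -> palindrome confirmed.
Neighbouring characters ('-' / 'z') break symmetry, so it cannot extend further.
No longer palindromic substring exists; longest length = 10

10


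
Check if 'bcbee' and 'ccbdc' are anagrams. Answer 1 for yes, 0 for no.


Sort characters of 'bcbee': 'bbcee'
Sort characters of 'ccbdc': 'bcccd'
Sorted forms differ -> they are NOT anagrams
Result: 0

0


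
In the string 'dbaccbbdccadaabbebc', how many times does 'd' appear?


Scanning 'dbaccbbdccadaabbebc' for 'd':
  Position 0: 'd' -> MATCH (count: 1)
  Position 7: 'd' -> MATCH (count: 2)
  Position 11: 'd' -> MATCH (count: 3)
Total occurrences of 'd': 3

3


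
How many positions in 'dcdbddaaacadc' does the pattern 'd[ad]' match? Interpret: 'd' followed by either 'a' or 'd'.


Pattern: d[ad] means 'd' followed by either 'a' or 'd'.
Scanning 'dcdbddaaacadc' position-by-position:
  Pos 0: window 'dc' -> no
  Pos 1: window 'cd' -> no
  Pos 2: window 'db' -> no
  Pos 3: window 'bd' -> no
  Pos 4: window 'dd' -> MATCH
  Pos 5: window 'da' -> MATCH
  Pos 6: window 'aa' -> no
  Pos 7: window 'aa' -> no
  Pos 8: window 'ac' -> no
  Pos 9: window 'ca' -> no
  Pos 10: window 'ad' -> no
  Pos 11: window 'dc' -> no
  Pos 12: window 'c' -> no
Total matches: 2

2


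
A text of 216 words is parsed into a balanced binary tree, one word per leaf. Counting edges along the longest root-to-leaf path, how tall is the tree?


In a balanced binary tree with n leaves the deepest leaf is ceil(log2(n)) edges below the root.
log2(216) = 7.7549
ceil(7.7549) = 8
height (edges) = 8

8


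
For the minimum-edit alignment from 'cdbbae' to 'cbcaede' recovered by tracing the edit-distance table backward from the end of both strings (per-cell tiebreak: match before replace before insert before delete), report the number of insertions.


Edit distance = 4. Backtracking from cell (6, 7) with preference match > replace > insert > delete,
then listing the resulting alignment 'cdbbae' -> 'cbcaede' left to right:
  Step 1: keep 'c'
  Step 2: delete 'd'
  Step 3: keep 'b'
  Step 4: replace b->c
  Step 5: keep 'a'
  Step 6: insert 'e' [insertion #1]
  Step 7: insert 'd' [insertion #2]
  Step 8: keep 'e'
Total insertions: 2

2


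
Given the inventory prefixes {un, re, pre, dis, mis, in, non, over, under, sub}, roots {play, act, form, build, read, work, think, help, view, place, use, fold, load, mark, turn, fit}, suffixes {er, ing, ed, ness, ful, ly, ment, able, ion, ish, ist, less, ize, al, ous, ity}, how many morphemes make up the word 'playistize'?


Segmenting 'playistize' against the inventory:
  'play' -> root (morpheme 1)
  'ist' -> suffix (morpheme 2)
  'ize' -> suffix (morpheme 3)
Total morphemes: 3

3


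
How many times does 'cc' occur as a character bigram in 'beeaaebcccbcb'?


Scanning 'beeaaebcccbcb' for bigram 'cc':
  Position 0: 'be' -> no
  Position 1: 'ee' -> no
  Position 2: 'ea' -> no
  Position 3: 'aa' -> no
  Position 4: 'ae' -> no
  Position 5: 'eb' -> no
  Position 6: 'bc' -> no
  Position 7: 'cc' -> MATCH
  Position 8: 'cc' -> MATCH
  Position 9: 'cb' -> no
  Position 10: 'bc' -> no
  Position 11: 'cb' -> no
Total matches: 2

2


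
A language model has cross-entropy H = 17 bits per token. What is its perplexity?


Perplexity formula: PP = 2^H
H = 17
PP = 2^17
PP = 2^17 = 131072

131072


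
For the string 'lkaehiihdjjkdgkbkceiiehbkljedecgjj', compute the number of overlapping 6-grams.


String 'lkaehiihdjjkdgkbkceiiehbkljedecgjj' has length L = 34.
Number of overlapping n-grams = L - n + 1
Substituting: 34 - 6 + 1 = 29

29


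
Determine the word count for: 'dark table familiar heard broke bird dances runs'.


Counting words by splitting on spaces:
  Word 1: 'dark'
  Word 2: 'table'
  Word 3: 'familiar'
  Word 4: 'heard'
  Word 5: 'broke'
  Word 6: 'bird'
  Word 7: 'dances'
  Word 8: 'runs'
Total words: 8

8


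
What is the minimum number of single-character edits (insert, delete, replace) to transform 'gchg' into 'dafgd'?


Building DP table for s1='gchg' (len 4) and s2='dafgd' (len 5):
       d  a  f  g  d
    0  1  2  3  4  5
  g 1  1  2  3  3  4
  c 2  2  2  3  4  4
  h 3  3  3  3  4  5
  g 4  4  4  4  3  4
Edit distance = dp[4][5] = 4

4


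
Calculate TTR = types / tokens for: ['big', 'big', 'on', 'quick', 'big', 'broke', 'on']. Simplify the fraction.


Tokens: 7
Unique types: ('big', 'broke', 'on', 'quick') = 4
TTR = 4/7
Already in lowest terms.

4/7


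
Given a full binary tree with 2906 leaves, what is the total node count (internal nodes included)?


Leaf nodes (terminals): 2906
Internal nodes = n - 1 = 2906 - 1 = 2905
Total = leaves + internal = 2906 + 2905 = 5811

5811


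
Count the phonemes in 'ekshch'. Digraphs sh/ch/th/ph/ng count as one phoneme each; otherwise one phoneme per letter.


Parsing 'ekshch' greedily, digraphs first:
  'e' -> vowel phoneme (phonemes so far: 1)
  'k' -> consonant phoneme (phonemes so far: 2)
  'sh' -> digraph (1 consonant phoneme) (phonemes so far: 3)
  'ch' -> digraph (1 consonant phoneme) (phonemes so far: 4)
Total phonemes: 4

4


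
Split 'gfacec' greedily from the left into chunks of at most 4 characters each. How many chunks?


'gfacec' has 6 characters.
Chunking with max size 4:
  Chunk 1: 'gfac' (positions 0-3)
  Chunk 2: 'ec' (positions 4-5)
Total chunks: ceil(6 / 4) = 2

2


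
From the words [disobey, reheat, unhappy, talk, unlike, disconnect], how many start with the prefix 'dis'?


Checking each word for prefix 'dis':
  'disobey' -> YES, starts with 'dis' (count: 1)
  'reheat' -> no (count: 1)
  'unhappy' -> no (count: 1)
  'talk' -> no (count: 1)
  'unlike' -> no (count: 1)
  'disconnect' -> YES, starts with 'dis' (count: 2)
Total with prefix 'dis': 2

2


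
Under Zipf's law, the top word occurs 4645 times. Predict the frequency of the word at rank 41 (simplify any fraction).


Zipf's law: freq(rank) = f1 / rank
f1 = 4645, rank = 41
freq = 4645 / 41
GCD(4645, 41) = 1
Simplified: 4645/41

4645/41


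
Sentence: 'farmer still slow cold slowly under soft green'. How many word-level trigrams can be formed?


Word trigrams from [8] words:
  Trigram 1: (farmer still slow)
  Trigram 2: (still slow cold)
  Trigram 3: (slow cold slowly)
  Trigram 4: (cold slowly under)
  Trigram 5: (slowly under soft)
  Trigram 6: (under soft green)
Total word trigrams: 8 - 2 = 6

6


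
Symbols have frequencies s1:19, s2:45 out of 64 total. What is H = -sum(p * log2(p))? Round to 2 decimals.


Computing entropy H = -sum(p_i * log2(p_i)):
  s1: p = 19/64 = 0.2969, -p*log2(p) = 0.5201
  s2: p = 45/64 = 0.7031, -p*log2(p) = 0.3573
H = sum of terms = 0.8774
Rounded to 2 decimals: 0.88

0.88


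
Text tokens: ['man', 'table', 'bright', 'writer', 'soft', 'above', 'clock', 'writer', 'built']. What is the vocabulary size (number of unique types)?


Listing all tokens and tracking unique types:
  Token 1: 'man' -> NEW (unique so far: 1)
  Token 2: 'table' -> NEW (unique so far: 2)
  Token 3: 'bright' -> NEW (unique so far: 3)
  Token 4: 'writer' -> NEW (unique so far: 4)
  Token 5: 'soft' -> NEW (unique so far: 5)
  Token 6: 'above' -> NEW (unique so far: 6)
  Token 7: 'clock' -> NEW (unique so far: 7)
  Token 8: 'writer' -> duplicate (unique so far: 7)
  Token 9: 'built' -> NEW (unique so far: 8)
Unique types: ('above', 'bright', 'built', 'clock', 'man', 'soft', 'table', 'writer')
Vocabulary size: 8

8


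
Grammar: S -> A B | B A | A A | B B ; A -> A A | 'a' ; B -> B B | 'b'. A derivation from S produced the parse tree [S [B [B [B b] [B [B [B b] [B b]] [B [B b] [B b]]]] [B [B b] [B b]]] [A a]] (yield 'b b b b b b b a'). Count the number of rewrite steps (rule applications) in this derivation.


Every bracketed nonterminal node [X ...] in the tree is produced by exactly one rule application.
Reading the tree off as a leftmost derivation:
  Step 1: S  =>  B A   (applied S -> B A)
  Step 2: B A  =>  B B A   (applied B -> B B)
  Step 3: B B A  =>  B B B A   (applied B -> B B)
  Step 4: B B B A  =>  b B B A   (applied B -> b)
  Step 5: b B B A  =>  b B B B A   (applied B -> B B)
  Step 6: b B B B A  =>  b B B B B A   (applied B -> B B)
  Step 7: b B B B B A  =>  b b B B B A   (applied B -> b)
  Step 8: b b B B B A  =>  b b b B B A   (applied B -> b)
  Step 9: b b b B B A  =>  b b b B B B A   (applied B -> B B)
  Step 10: b b b B B B A  =>  b b b b B B A   (applied B -> b)
  Step 11: b b b b B B A  =>  b b b b b B A   (applied B -> b)
  Step 12: b b b b b B A  =>  b b b b b B B A   (applied B -> B B)
  Step 13: b b b b b B B A  =>  b b b b b b B A   (applied B -> b)
  Step 14: b b b b b b B A  =>  b b b b b b b A   (applied B -> b)
  Step 15: b b b b b b b A  =>  b b b b b b b a   (applied A -> a)
Final yield: b b b b b b b a
Total rewrite steps: 15

15


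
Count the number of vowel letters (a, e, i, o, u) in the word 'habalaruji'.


Scanning each character of 'habalaruji':
  Position 1: 'h' -> consonant (running count: 0)
  Position 2: 'a' -> vowel (running count: 1)
  Position 3: 'b' -> consonant (running count: 1)
  Position 4: 'a' -> vowel (running count: 2)
  Position 5: 'l' -> consonant (running count: 2)
  Position 6: 'a' -> vowel (running count: 3)
  Position 7: 'r' -> consonant (running count: 3)
  Position 8: 'u' -> vowel (running count: 4)
  Position 9: 'j' -> consonant (running count: 4)
  Position 10: 'i' -> vowel (running count: 5)
Total vowels: 5

5


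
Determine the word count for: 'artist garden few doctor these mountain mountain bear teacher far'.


Counting words by splitting on spaces:
  Word 1: 'artist'
  Word 2: 'garden'
  Word 3: 'few'
  Word 4: 'doctor'
  Word 5: 'these'
  Word 6: 'mountain'
  Word 7: 'mountain'
  Word 8: 'bear'
  Word 9: 'teacher'
  Word 10: 'far'
Total words: 10

10


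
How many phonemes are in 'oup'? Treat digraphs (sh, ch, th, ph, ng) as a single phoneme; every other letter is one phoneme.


Parsing 'oup' greedily, digraphs first:
  'o' -> vowel phoneme (phonemes so far: 1)
  'u' -> vowel phoneme (phonemes so far: 2)
  'p' -> consonant phoneme (phonemes so far: 3)
Total phonemes: 3

3


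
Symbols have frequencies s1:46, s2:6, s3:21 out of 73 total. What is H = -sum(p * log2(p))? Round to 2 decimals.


Computing entropy H = -sum(p_i * log2(p_i)):
  s1: p = 46/73 = 0.6301, -p*log2(p) = 0.4198
  s2: p = 6/73 = 0.0822, -p*log2(p) = 0.2963
  s3: p = 21/73 = 0.2877, -p*log2(p) = 0.5171
H = sum of terms = 1.2332
Rounded to 2 decimals: 1.23

1.23


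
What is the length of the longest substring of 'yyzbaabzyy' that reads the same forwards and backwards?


Scanning 'yyzbaabzyy' for palindromic substrings.
Substring at positions 0-9: 'yyzbaabzyy'.
Check: reverse('yyzbaabzyy') = 'yyzbaabzyy' -> palindrome confirmed.
No longer palindromic substring exists; longest length = 10

10


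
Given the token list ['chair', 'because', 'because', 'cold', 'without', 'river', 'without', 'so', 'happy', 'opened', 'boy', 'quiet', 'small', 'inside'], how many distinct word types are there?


Listing all tokens and tracking unique types:
  Token 1: 'chair' -> NEW (unique so far: 1)
  Token 2: 'because' -> NEW (unique so far: 2)
  Token 3: 'because' -> duplicate (unique so far: 2)
  Token 4: 'cold' -> NEW (unique so far: 3)
  Token 5: 'without' -> NEW (unique so far: 4)
  Token 6: 'river' -> NEW (unique so far: 5)
  Token 7: 'without' -> duplicate (unique so far: 5)
  Token 8: 'so' -> NEW (unique so far: 6)
  Token 9: 'happy' -> NEW (unique so far: 7)
  Token 10: 'opened' -> NEW (unique so far: 8)
  Token 11: 'boy' -> NEW (unique so far: 9)
  Token 12: 'quiet' -> NEW (unique so far: 10)
  Token 13: 'small' -> NEW (unique so far: 11)
  Token 14: 'inside' -> NEW (unique so far: 12)
Unique types: ('because', 'boy', 'chair', 'cold', 'happy', 'inside', 'opened', 'quiet', 'river', 'small', 'so', 'without')
Vocabulary size: 12

12


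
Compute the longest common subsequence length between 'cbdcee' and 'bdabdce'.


DP table for LCS of 'cbdcee' and 'bdabdce':
       b  d  a  b  d  c  e
    0  0  0  0  0  0  0  0
  c 0  0  0  0  0  0  1  1
  b 0  1  1  1  1  1  1  1
  d 0  1  2  2  2  2  2  2
  c 0  1  2  2  2  2  3  3
  e 0  1  2  2  2  2  3  4
  e 0  1  2  2  2  2  3  4
LCS: 'bdce'
LCS length = 4

4


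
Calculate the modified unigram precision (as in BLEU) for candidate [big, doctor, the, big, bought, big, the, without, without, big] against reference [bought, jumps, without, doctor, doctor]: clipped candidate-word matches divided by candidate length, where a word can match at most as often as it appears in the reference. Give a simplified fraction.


Reference word counts: {'bought': 1, 'doctor': 2, 'jumps': 1, 'without': 1}
Checking each candidate word (with clipping):
  'big' -> not in reference -> no match (matches: 0)
  'doctor' -> in reference (ref count 2, used 1/2) -> match (matches: 1)
  'the' -> not in reference -> no match (matches: 1)
  'big' -> not in reference -> no match (matches: 1)
  'bought' -> in reference (ref count 1, used 1/1) -> match (matches: 2)
  'big' -> not in reference -> no match (matches: 2)
  'the' -> not in reference -> no match (matches: 2)
  'without' -> in reference (ref count 1, used 1/1) -> match (matches: 3)
  'without' -> ref count 1 already used up (1/1) -> clipped, no match (matches: 3)
  'big' -> not in reference -> no match (matches: 3)
Clipped matches: 3, Candidate length: 10
Precision = 3/10

3/10


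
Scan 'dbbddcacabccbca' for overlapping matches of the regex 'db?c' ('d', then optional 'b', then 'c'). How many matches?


Pattern: db?c means 'd', then optional 'b', then 'c'.
Scanning 'dbbddcacabccbca' position-by-position:
  Pos 0: window 'dbb' -> no
  Pos 1: window 'bbd' -> no
  Pos 2: window 'bdd' -> no
  Pos 3: window 'ddc' -> no
  Pos 4: window 'dca' -> MATCH
  Pos 5: window 'cac' -> no
  Pos 6: window 'aca' -> no
  Pos 7: window 'cab' -> no
  Pos 8: window 'abc' -> no
  Pos 9: window 'bcc' -> no
  Pos 10: window 'ccb' -> no
  Pos 11: window 'cbc' -> no
  Pos 12: window 'bca' -> no
  Pos 13: window 'ca' -> no
  Pos 14: window 'a' -> no
Total matches: 1

1


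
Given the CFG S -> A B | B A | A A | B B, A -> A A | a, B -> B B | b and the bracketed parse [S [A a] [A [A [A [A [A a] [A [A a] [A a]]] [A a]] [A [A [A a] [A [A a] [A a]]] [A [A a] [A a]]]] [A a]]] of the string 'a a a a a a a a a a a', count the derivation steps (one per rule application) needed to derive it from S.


Every bracketed nonterminal node [X ...] in the tree is produced by exactly one rule application.
Reading the tree off as a leftmost derivation:
  Step 1: S  =>  A A   (applied S -> A A)
  Step 2: A A  =>  a A   (applied A -> a)
  Step 3: a A  =>  a A A   (applied A -> A A)
  Step 4: a A A  =>  a A A A   (applied A -> A A)
  Step 5: a A A A  =>  a A A A A   (applied A -> A A)
  Step 6: a A A A A  =>  a A A A A A   (applied A -> A A)
  Step 7: a A A A A A  =>  a a A A A A   (applied A -> a)
  Step 8: a a A A A A  =>  a a A A A A A   (applied A -> A A)
  Step 9: a a A A A A A  =>  a a a A A A A   (applied A -> a)
  Step 10: a a a A A A A  =>  a a a a A A A   (applied A -> a)
  Step 11: a a a a A A A  =>  a a a a a A A   (applied A -> a)
  Step 12: a a a a a A A  =>  a a a a a A A A   (applied A -> A A)
  Step 13: a a a a a A A A  =>  a a a a a A A A A   (applied A -> A A)
  Step 14: a a a a a A A A A  =>  a a a a a a A A A   (applied A -> a)
  Step 15: a a a a a a A A A  =>  a a a a a a A A A A   (applied A -> A A)
  Step 16: a a a a a a A A A A  =>  a a a a a a a A A A   (applied A -> a)
  Step 17: a a a a a a a A A A  =>  a a a a a a a a A A   (applied A -> a)
  Step 18: a a a a a a a a A A  =>  a a a a a a a a A A A   (applied A -> A A)
  Step 19: a a a a a a a a A A A  =>  a a a a a a a a a A A   (applied A -> a)
  Step 20: a a a a a a a a a A A  =>  a a a a a a a a a a A   (applied A -> a)
  Step 21: a a a a a a a a a a A  =>  a a a a a a a a a a a   (applied A -> a)
Final yield: a a a a a a a a a a a
Total rewrite steps: 21

21


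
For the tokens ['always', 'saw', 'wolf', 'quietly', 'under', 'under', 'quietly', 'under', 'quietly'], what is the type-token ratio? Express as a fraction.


Tokens: 9
Unique types: ('always', 'quietly', 'saw', 'under', 'wolf') = 5
TTR = 5/9
Already in lowest terms.

5/9


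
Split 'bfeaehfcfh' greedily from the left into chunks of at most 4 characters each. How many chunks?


'bfeaehfcfh' has 10 characters.
Chunking with max size 4:
  Chunk 1: 'bfea' (positions 0-3)
  Chunk 2: 'ehfc' (positions 4-7)
  Chunk 3: 'fh' (positions 8-9)
Total chunks: ceil(10 / 4) = 3

3


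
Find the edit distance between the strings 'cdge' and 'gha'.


Building DP table for s1='cdge' (len 4) and s2='gha' (len 3):
       g  h  a
    0  1  2  3
  c 1  1  2  3
  d 2  2  2  3
  g 3  2  3  3
  e 4  3  3  4
Edit distance = dp[4][3] = 4

4


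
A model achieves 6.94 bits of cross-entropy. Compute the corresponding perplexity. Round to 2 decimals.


Perplexity formula: PP = 2^H
H = 6.94
PP = 2^6.94
Decompose: 2^6.94 = 2^6 * 2^0.94
2^6 = 64, 2^0.94 ~ 1.9185282
PP ~ 64 * 1.9185282 = 122.7858048
Rounded to 2 decimals: 122.79

122.79


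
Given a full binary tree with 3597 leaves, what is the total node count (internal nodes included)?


Leaf nodes (terminals): 3597
Internal nodes = n - 1 = 3597 - 1 = 3596
Total = leaves + internal = 3597 + 3596 = 7193

7193


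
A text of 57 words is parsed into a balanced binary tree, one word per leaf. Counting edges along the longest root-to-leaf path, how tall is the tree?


In a balanced binary tree with n leaves the deepest leaf is ceil(log2(n)) edges below the root.
log2(57) = 5.8329
ceil(5.8329) = 6
height (edges) = 6

6


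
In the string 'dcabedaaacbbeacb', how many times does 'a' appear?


Scanning 'dcabedaaacbbeacb' for 'a':
  Position 2: 'a' -> MATCH (count: 1)
  Position 6: 'a' -> MATCH (count: 2)
  Position 7: 'a' -> MATCH (count: 3)
  Position 8: 'a' -> MATCH (count: 4)
  Position 13: 'a' -> MATCH (count: 5)
Total occurrences of 'a': 5

5


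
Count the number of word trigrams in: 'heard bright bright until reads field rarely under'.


Word trigrams from [8] words:
  Trigram 1: (heard bright bright)
  Trigram 2: (bright bright until)
  Trigram 3: (bright until reads)
  Trigram 4: (until reads field)
  Trigram 5: (reads field rarely)
  Trigram 6: (field rarely under)
Total word trigrams: 8 - 2 = 6

6


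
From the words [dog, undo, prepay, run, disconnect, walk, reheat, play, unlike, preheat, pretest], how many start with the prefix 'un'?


Checking each word for prefix 'un':
  'dog' -> no (count: 0)
  'undo' -> YES, starts with 'un' (count: 1)
  'prepay' -> no (count: 1)
  'run' -> no (count: 1)
  'disconnect' -> no (count: 1)
  'walk' -> no (count: 1)
  'reheat' -> no (count: 1)
  'play' -> no (count: 1)
  'unlike' -> YES, starts with 'un' (count: 2)
  'preheat' -> no (count: 2)
  'pretest' -> no (count: 2)
Total with prefix 'un': 2

2


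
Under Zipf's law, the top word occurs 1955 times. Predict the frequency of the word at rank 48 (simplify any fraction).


Zipf's law: freq(rank) = f1 / rank
f1 = 1955, rank = 48
freq = 1955 / 48
GCD(1955, 48) = 1
Simplified: 1955/48

1955/48


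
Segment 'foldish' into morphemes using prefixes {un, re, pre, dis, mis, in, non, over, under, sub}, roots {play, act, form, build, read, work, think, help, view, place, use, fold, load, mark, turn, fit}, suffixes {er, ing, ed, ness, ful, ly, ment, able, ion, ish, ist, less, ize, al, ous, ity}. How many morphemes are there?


Segmenting 'foldish' against the inventory:
  'fold' -> root (morpheme 1)
  'ish' -> suffix (morpheme 2)
Total morphemes: 2

2


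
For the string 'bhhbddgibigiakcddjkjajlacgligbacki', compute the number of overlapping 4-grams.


String 'bhhbddgibigiakcddjkjajlacgligbacki' has length L = 34.
Number of overlapping n-grams = L - n + 1
Substituting: 34 - 4 + 1 = 31

31


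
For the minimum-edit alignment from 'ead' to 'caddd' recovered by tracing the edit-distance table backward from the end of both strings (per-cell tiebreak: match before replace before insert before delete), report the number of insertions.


Edit distance = 3. Backtracking from cell (3, 5) with preference match > replace > insert > delete,
then listing the resulting alignment 'ead' -> 'caddd' left to right:
  Step 1: replace e->c
  Step 2: keep 'a'
  Step 3: insert 'd' [insertion #1]
  Step 4: insert 'd' [insertion #2]
  Step 5: keep 'd'
Total insertions: 2

2


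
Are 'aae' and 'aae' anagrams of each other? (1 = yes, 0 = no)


Sort characters of 'aae': 'aae'
Sort characters of 'aae': 'aae'
Sorted forms match -> they ARE anagrams
Result: 1

1


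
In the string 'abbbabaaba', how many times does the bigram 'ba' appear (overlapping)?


Scanning 'abbbabaaba' for bigram 'ba':
  Position 0: 'ab' -> no
  Position 1: 'bb' -> no
  Position 2: 'bb' -> no
  Position 3: 'ba' -> MATCH
  Position 4: 'ab' -> no
  Position 5: 'ba' -> MATCH
  Position 6: 'aa' -> no
  Position 7: 'ab' -> no
  Position 8: 'ba' -> MATCH
Total matches: 3

3


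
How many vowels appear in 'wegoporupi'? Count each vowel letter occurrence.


Scanning each character of 'wegoporupi':
  Position 1: 'w' -> consonant (running count: 0)
  Position 2: 'e' -> vowel (running count: 1)
  Position 3: 'g' -> consonant (running count: 1)
  Position 4: 'o' -> vowel (running count: 2)
  Position 5: 'p' -> consonant (running count: 2)
  Position 6: 'o' -> vowel (running count: 3)
  Position 7: 'r' -> consonant (running count: 3)
  Position 8: 'u' -> vowel (running count: 4)
  Position 9: 'p' -> consonant (running count: 4)
  Position 10: 'i' -> vowel (running count: 5)
Total vowels: 5

5


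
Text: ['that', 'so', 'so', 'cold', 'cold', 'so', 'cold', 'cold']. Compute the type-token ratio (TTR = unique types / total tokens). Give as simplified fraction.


Tokens: 8
Unique types: ('cold', 'so', 'that') = 3
TTR = 3/8
Already in lowest terms.

3/8


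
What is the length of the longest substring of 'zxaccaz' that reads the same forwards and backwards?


Scanning 'zxaccaz' for palindromic substrings.
Substring at positions 2-5: 'acca'.
Check: reverse('acca') = 'acca' -> palindrome confirmed.
Neighbouring characters ('x' / 'z') break symmetry, so it cannot extend further.
No longer palindromic substring exists; longest length = 4

4


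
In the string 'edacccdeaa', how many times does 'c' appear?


Scanning 'edacccdeaa' for 'c':
  Position 3: 'c' -> MATCH (count: 1)
  Position 4: 'c' -> MATCH (count: 2)
  Position 5: 'c' -> MATCH (count: 3)
Total occurrences of 'c': 3

3


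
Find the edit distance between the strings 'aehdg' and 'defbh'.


Building DP table for s1='aehdg' (len 5) and s2='defbh' (len 5):
       d  e  f  b  h
    0  1  2  3  4  5
  a 1  1  2  3  4  5
  e 2  2  1  2  3  4
  h 3  3  2  2  3  3
  d 4  3  3  3  3  4
  g 5  4  4  4  4  4
Edit distance = dp[5][5] = 4

4


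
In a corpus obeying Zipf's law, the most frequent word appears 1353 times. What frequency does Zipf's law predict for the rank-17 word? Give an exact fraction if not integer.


Zipf's law: freq(rank) = f1 / rank
f1 = 1353, rank = 17
freq = 1353 / 17
GCD(1353, 17) = 1
Simplified: 1353/17

1353/17


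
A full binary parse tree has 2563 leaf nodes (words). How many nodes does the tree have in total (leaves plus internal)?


Leaf nodes (terminals): 2563
Internal nodes = n - 1 = 2563 - 1 = 2562
Total = leaves + internal = 2563 + 2562 = 5125

5125


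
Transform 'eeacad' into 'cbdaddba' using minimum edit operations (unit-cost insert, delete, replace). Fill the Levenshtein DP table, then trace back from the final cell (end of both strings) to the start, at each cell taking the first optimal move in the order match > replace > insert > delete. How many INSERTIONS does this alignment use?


Edit distance = 7. Backtracking from cell (6, 8) with preference match > replace > insert > delete,
then listing the resulting alignment 'eeacad' -> 'cbdaddba' left to right:
  Step 1: insert 'c' [insertion #1]
  Step 2: replace e->b
  Step 3: replace e->d
  Step 4: keep 'a'
  Step 5: insert 'd' [insertion #2]
  Step 6: replace c->d
  Step 7: replace a->b
  Step 8: replace d->a
Total insertions: 2

2


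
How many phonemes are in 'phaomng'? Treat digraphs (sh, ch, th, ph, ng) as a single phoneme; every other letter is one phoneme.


Parsing 'phaomng' greedily, digraphs first:
  'ph' -> digraph (1 consonant phoneme) (phonemes so far: 1)
  'a' -> vowel phoneme (phonemes so far: 2)
  'o' -> vowel phoneme (phonemes so far: 3)
  'm' -> consonant phoneme (phonemes so far: 4)
  'ng' -> digraph (1 consonant phoneme) (phonemes so far: 5)
Total phonemes: 5

5


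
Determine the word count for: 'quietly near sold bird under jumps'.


Counting words by splitting on spaces:
  Word 1: 'quietly'
  Word 2: 'near'
  Word 3: 'sold'
  Word 4: 'bird'
  Word 5: 'under'
  Word 6: 'jumps'
Total words: 6

6


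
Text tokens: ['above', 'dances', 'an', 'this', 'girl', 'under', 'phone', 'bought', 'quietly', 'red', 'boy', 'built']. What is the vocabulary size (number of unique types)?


Listing all tokens and tracking unique types:
  Token 1: 'above' -> NEW (unique so far: 1)
  Token 2: 'dances' -> NEW (unique so far: 2)
  Token 3: 'an' -> NEW (unique so far: 3)
  Token 4: 'this' -> NEW (unique so far: 4)
  Token 5: 'girl' -> NEW (unique so far: 5)
  Token 6: 'under' -> NEW (unique so far: 6)
  Token 7: 'phone' -> NEW (unique so far: 7)
  Token 8: 'bought' -> NEW (unique so far: 8)
  Token 9: 'quietly' -> NEW (unique so far: 9)
  Token 10: 'red' -> NEW (unique so far: 10)
  Token 11: 'boy' -> NEW (unique so far: 11)
  Token 12: 'built' -> NEW (unique so far: 12)
Unique types: ('above', 'an', 'bought', 'boy', 'built', 'dances', 'girl', 'phone', 'quietly', 'red', 'this', 'under')
Vocabulary size: 12

12


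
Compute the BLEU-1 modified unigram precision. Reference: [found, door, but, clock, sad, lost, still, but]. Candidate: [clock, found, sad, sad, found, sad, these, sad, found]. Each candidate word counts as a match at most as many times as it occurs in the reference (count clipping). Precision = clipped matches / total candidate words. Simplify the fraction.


Reference word counts: {'but': 2, 'clock': 1, 'door': 1, 'found': 1, 'lost': 1, 'sad': 1, 'still': 1}
Checking each candidate word (with clipping):
  'clock' -> in reference (ref count 1, used 1/1) -> match (matches: 1)
  'found' -> in reference (ref count 1, used 1/1) -> match (matches: 2)
  'sad' -> in reference (ref count 1, used 1/1) -> match (matches: 3)
  'sad' -> ref count 1 already used up (1/1) -> clipped, no match (matches: 3)
  'found' -> ref count 1 already used up (1/1) -> clipped, no match (matches: 3)
  'sad' -> ref count 1 already used up (1/1) -> clipped, no match (matches: 3)
  'these' -> not in reference -> no match (matches: 3)
  'sad' -> ref count 1 already used up (1/1) -> clipped, no match (matches: 3)
  'found' -> ref count 1 already used up (1/1) -> clipped, no match (matches: 3)
Clipped matches: 3, Candidate length: 9
Precision = 3/9 = 1/3

1/3
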